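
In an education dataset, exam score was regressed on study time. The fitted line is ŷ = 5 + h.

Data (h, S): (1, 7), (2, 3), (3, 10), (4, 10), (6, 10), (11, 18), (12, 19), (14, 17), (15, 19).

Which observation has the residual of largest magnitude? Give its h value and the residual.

h=1: ŷ = 5 + 1 = 6; r = 7 − 6 = 1
h=2: ŷ = 5 + 2 = 7; r = 3 − 7 = -4
h=3: ŷ = 5 + 3 = 8; r = 10 − 8 = 2
h=4: ŷ = 5 + 4 = 9; r = 10 − 9 = 1
h=6: ŷ = 5 + 6 = 11; r = 10 − 11 = -1
h=11: ŷ = 5 + 11 = 16; r = 18 − 16 = 2
h=12: ŷ = 5 + 12 = 17; r = 19 − 17 = 2
h=14: ŷ = 5 + 14 = 19; r = 17 − 19 = -2
h=15: ŷ = 5 + 15 = 20; r = 19 − 20 = -1
Largest |r| is 4 at h = 2, residual -4.

h = 2, r = -4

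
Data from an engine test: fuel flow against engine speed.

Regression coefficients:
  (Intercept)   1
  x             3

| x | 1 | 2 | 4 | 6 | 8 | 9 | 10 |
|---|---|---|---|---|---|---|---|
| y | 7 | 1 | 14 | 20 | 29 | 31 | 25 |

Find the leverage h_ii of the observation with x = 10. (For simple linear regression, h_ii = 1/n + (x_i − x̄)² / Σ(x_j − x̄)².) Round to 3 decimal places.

h = 0.393

x̄ = (1 + 2 + 4 + 6 + 8 + 9 + 10)/7 = 5.71429
Σ(x − x̄)² = 22.2245 + 13.7959 + 2.93878 + 0.0816327 + 5.22449 + 10.7959 + 18.3673 = 73.4286
h = 1/7 + (4.28571)²/73.4286 = 0.142857 + 0.250139 = 0.393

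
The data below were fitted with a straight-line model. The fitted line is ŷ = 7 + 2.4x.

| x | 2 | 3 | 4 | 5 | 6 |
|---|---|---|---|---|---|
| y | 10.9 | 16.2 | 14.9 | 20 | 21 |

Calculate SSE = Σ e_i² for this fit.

SSE = 8.86

x=2: ŷ = 7 + 2.4·2 = 11.8; e = 10.9 − 11.8 = -0.9
x=3: ŷ = 7 + 2.4·3 = 14.2; e = 16.2 − 14.2 = 2
x=4: ŷ = 7 + 2.4·4 = 16.6; e = 14.9 − 16.6 = -1.7
x=5: ŷ = 7 + 2.4·5 = 19; e = 20 − 19 = 1
x=6: ŷ = 7 + 2.4·6 = 21.4; e = 21 − 21.4 = -0.4
SSE = 0.81 + 4 + 2.89 + 1 + 0.16 = 8.86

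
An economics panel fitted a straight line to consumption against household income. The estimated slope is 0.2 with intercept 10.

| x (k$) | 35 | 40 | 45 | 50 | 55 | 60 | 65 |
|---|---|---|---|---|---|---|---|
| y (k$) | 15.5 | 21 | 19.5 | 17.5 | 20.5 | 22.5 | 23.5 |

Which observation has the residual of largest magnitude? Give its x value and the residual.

x=35: ŷ = 10 + 0.2·35 = 17; r = 15.5 − 17 = -1.5
x=40: ŷ = 10 + 0.2·40 = 18; r = 21 − 18 = 3
x=45: ŷ = 10 + 0.2·45 = 19; r = 19.5 − 19 = 0.5
x=50: ŷ = 10 + 0.2·50 = 20; r = 17.5 − 20 = -2.5
x=55: ŷ = 10 + 0.2·55 = 21; r = 20.5 − 21 = -0.5
x=60: ŷ = 10 + 0.2·60 = 22; r = 22.5 − 22 = 0.5
x=65: ŷ = 10 + 0.2·65 = 23; r = 23.5 − 23 = 0.5
Largest |r| is 3 at x = 40, residual 3.

x = 40, r = 3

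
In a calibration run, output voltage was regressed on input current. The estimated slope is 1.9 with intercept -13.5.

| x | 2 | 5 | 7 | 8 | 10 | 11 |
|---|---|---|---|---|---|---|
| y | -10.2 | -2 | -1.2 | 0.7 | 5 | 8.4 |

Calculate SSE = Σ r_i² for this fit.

SSE = 7.5

x=2: ŷ = -13.5 + 1.9·2 = -9.7; r = -10.2 − (-9.7) = -0.5
x=5: ŷ = -13.5 + 1.9·5 = -4; r = -2 − (-4) = 2
x=7: ŷ = -13.5 + 1.9·7 = -0.2; r = -1.2 − (-0.2) = -1
x=8: ŷ = -13.5 + 1.9·8 = 1.7; r = 0.7 − 1.7 = -1
x=10: ŷ = -13.5 + 1.9·10 = 5.5; r = 5 − 5.5 = -0.5
x=11: ŷ = -13.5 + 1.9·11 = 7.4; r = 8.4 − 7.4 = 1
SSE = 0.25 + 4 + 1 + 1 + 0.25 + 1 = 7.5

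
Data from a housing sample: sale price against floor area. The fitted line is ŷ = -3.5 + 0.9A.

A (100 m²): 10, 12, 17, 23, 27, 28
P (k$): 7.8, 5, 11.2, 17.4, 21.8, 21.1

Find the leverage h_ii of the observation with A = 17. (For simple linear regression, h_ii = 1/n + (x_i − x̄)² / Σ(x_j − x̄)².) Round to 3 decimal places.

Ā = (10 + 12 + 17 + 23 + 27 + 28)/6 = 19.5
Σ(A − Ā)² = 90.25 + 56.25 + 6.25 + 12.25 + 56.25 + 72.25 = 293.5
h = 1/6 + (-2.5)²/293.5 = 0.166667 + 0.0212947 = 0.188

h = 0.188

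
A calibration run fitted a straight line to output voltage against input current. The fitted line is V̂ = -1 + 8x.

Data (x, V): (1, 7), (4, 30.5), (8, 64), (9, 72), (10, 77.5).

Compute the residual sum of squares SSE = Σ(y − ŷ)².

x=1: V̂ = -1 + 8·1 = 7; r = 7 − 7 = 0
x=4: V̂ = -1 + 8·4 = 31; r = 30.5 − 31 = -0.5
x=8: V̂ = -1 + 8·8 = 63; r = 64 − 63 = 1
x=9: V̂ = -1 + 8·9 = 71; r = 72 − 71 = 1
x=10: V̂ = -1 + 8·10 = 79; r = 77.5 − 79 = -1.5
SSE = 0 + 0.25 + 1 + 1 + 2.25 = 4.5

SSE = 4.5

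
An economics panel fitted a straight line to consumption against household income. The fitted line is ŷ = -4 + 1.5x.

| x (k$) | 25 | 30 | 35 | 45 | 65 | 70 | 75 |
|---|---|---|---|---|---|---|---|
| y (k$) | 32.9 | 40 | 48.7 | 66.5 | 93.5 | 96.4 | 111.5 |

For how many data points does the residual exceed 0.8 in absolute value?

x=25: ŷ = -4 + 1.5·25 = 33.5; r = 32.9 − 33.5 = -0.6
x=30: ŷ = -4 + 1.5·30 = 41; r = 40 − 41 = -1
x=35: ŷ = -4 + 1.5·35 = 48.5; r = 48.7 − 48.5 = 0.2
x=45: ŷ = -4 + 1.5·45 = 63.5; r = 66.5 − 63.5 = 3
x=65: ŷ = -4 + 1.5·65 = 93.5; r = 93.5 − 93.5 = 0
x=70: ŷ = -4 + 1.5·70 = 101; r = 96.4 − 101 = -4.6
x=75: ŷ = -4 + 1.5·75 = 108.5; r = 111.5 − 108.5 = 3
|r| > 0.8: x=30 (|r|=1), x=45 (|r|=3), x=70 (|r|=4.6), x=75 (|r|=3) → 4

4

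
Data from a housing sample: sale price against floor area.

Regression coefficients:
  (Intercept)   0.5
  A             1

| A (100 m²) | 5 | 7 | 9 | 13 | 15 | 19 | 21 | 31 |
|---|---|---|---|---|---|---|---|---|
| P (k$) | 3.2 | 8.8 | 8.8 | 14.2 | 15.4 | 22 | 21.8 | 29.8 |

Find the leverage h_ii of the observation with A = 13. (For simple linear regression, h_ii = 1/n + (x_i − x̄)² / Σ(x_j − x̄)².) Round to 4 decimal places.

Ā = (5 + 7 + 9 + 13 + 15 + 19 + 21 + 31)/8 = 15
Σ(A − Ā)² = 100 + 64 + 36 + 4 + 0 + 16 + 36 + 256 = 512
h = 1/8 + (-2)²/512 = 0.125 + 0.0078125 = 0.1328

h = 0.1328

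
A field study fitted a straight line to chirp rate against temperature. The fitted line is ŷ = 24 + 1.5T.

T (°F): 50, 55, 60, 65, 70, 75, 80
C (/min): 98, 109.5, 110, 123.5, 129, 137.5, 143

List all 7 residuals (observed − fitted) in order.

T=50: ŷ = 24 + 1.5·50 = 99; e = 98 − 99 = -1
T=55: ŷ = 24 + 1.5·55 = 106.5; e = 109.5 − 106.5 = 3
T=60: ŷ = 24 + 1.5·60 = 114; e = 110 − 114 = -4
T=65: ŷ = 24 + 1.5·65 = 121.5; e = 123.5 − 121.5 = 2
T=70: ŷ = 24 + 1.5·70 = 129; e = 129 − 129 = 0
T=75: ŷ = 24 + 1.5·75 = 136.5; e = 137.5 − 136.5 = 1
T=80: ŷ = 24 + 1.5·80 = 144; e = 143 − 144 = -1

-1, 3, -4, 2, 0, 1, -1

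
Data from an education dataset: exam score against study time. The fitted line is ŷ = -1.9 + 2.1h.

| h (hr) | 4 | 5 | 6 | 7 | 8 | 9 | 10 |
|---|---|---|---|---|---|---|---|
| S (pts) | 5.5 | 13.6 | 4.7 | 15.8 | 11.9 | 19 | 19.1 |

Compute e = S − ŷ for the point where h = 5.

e = 5

ŷ = -1.9 + 2.1·5 = 8.6
e = 13.6 − 8.6 = 5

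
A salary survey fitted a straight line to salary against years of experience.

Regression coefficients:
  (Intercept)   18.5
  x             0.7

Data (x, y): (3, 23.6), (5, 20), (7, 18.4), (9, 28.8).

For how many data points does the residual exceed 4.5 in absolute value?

x=3: ŷ = 18.5 + 0.7·3 = 20.6; r = 23.6 − 20.6 = 3
x=5: ŷ = 18.5 + 0.7·5 = 22; r = 20 − 22 = -2
x=7: ŷ = 18.5 + 0.7·7 = 23.4; r = 18.4 − 23.4 = -5
x=9: ŷ = 18.5 + 0.7·9 = 24.8; r = 28.8 − 24.8 = 4
|r| > 4.5: x=7 (|r|=5) → 1

1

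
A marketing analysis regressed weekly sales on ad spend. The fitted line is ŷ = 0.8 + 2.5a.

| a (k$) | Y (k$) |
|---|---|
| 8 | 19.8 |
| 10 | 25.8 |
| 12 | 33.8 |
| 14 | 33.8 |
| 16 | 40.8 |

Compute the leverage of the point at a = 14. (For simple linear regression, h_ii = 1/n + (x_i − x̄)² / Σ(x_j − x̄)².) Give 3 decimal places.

ā = (8 + 10 + 12 + 14 + 16)/5 = 12
Σ(a − ā)² = 16 + 4 + 0 + 4 + 16 = 40
h = 1/5 + (2)²/40 = 0.2 + 0.1 = 0.300

h = 0.300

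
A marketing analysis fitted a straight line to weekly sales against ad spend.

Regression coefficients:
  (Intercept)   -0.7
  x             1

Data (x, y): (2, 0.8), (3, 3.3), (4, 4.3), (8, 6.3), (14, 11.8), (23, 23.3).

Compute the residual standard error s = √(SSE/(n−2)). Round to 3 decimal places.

s = 1.275

x=2: ŷ = -0.7 + 2 = 1.3; e = 0.8 − 1.3 = -0.5
x=3: ŷ = -0.7 + 3 = 2.3; e = 3.3 − 2.3 = 1
x=4: ŷ = -0.7 + 4 = 3.3; e = 4.3 − 3.3 = 1
x=8: ŷ = -0.7 + 8 = 7.3; e = 6.3 − 7.3 = -1
x=14: ŷ = -0.7 + 14 = 13.3; e = 11.8 − 13.3 = -1.5
x=23: ŷ = -0.7 + 23 = 22.3; e = 23.3 − 22.3 = 1
SSE = 0.25 + 1 + 1 + 1 + 2.25 + 1 = 6.5
s = √(6.5/4) = √1.625 ≈ 1.275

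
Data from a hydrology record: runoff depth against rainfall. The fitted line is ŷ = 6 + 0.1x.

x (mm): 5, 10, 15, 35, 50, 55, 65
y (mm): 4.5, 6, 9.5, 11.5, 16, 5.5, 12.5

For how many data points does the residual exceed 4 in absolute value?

x=5: ŷ = 6 + 0.1·5 = 6.5; e = 4.5 − 6.5 = -2
x=10: ŷ = 6 + 0.1·10 = 7; e = 6 − 7 = -1
x=15: ŷ = 6 + 0.1·15 = 7.5; e = 9.5 − 7.5 = 2
x=35: ŷ = 6 + 0.1·35 = 9.5; e = 11.5 − 9.5 = 2
x=50: ŷ = 6 + 0.1·50 = 11; e = 16 − 11 = 5
x=55: ŷ = 6 + 0.1·55 = 11.5; e = 5.5 − 11.5 = -6
x=65: ŷ = 6 + 0.1·65 = 12.5; e = 12.5 − 12.5 = 0
|e| > 4: x=50 (|e|=5), x=55 (|e|=6) → 2

2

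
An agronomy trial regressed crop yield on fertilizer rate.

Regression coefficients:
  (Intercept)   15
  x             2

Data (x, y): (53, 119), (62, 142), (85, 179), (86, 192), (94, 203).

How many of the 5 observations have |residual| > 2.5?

3

x=53: ŷ = 15 + 2·53 = 121; e = 119 − 121 = -2
x=62: ŷ = 15 + 2·62 = 139; e = 142 − 139 = 3
x=85: ŷ = 15 + 2·85 = 185; e = 179 − 185 = -6
x=86: ŷ = 15 + 2·86 = 187; e = 192 − 187 = 5
x=94: ŷ = 15 + 2·94 = 203; e = 203 − 203 = 0
|e| > 2.5: x=62 (|e|=3), x=85 (|e|=6), x=86 (|e|=5) → 3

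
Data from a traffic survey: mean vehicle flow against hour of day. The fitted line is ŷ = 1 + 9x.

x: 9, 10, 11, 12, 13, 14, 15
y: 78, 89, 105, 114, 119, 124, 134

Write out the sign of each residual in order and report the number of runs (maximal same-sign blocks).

x=9: ŷ = 1 + 9·9 = 82; r = 78 − 82 = -4
x=10: ŷ = 1 + 9·10 = 91; r = 89 − 91 = -2
x=11: ŷ = 1 + 9·11 = 100; r = 105 − 100 = 5
x=12: ŷ = 1 + 9·12 = 109; r = 114 − 109 = 5
x=13: ŷ = 1 + 9·13 = 118; r = 119 − 118 = 1
x=14: ŷ = 1 + 9·14 = 127; r = 124 − 127 = -3
x=15: ŷ = 1 + 9·15 = 136; r = 134 − 136 = -2
Signs: − − + + + − −
Runs: −×2, +×3, −×2 → 3

3 runs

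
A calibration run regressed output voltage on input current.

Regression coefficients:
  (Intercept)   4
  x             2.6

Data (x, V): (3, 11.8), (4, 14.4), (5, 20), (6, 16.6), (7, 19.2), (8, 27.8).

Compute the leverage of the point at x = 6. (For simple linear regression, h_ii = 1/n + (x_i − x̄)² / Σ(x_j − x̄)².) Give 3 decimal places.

h = 0.181

x̄ = (3 + 4 + 5 + 6 + 7 + 8)/6 = 5.5
Σ(x − x̄)² = 6.25 + 2.25 + 0.25 + 0.25 + 2.25 + 6.25 = 17.5
h = 1/6 + (0.5)²/17.5 = 0.166667 + 0.0142857 = 0.181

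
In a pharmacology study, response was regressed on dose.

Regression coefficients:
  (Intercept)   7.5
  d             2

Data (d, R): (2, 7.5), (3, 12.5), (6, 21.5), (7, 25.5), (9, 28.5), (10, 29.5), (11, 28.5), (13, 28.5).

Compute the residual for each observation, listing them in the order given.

d=2: ŷ = 7.5 + 2·2 = 11.5; e = 7.5 − 11.5 = -4
d=3: ŷ = 7.5 + 2·3 = 13.5; e = 12.5 − 13.5 = -1
d=6: ŷ = 7.5 + 2·6 = 19.5; e = 21.5 − 19.5 = 2
d=7: ŷ = 7.5 + 2·7 = 21.5; e = 25.5 − 21.5 = 4
d=9: ŷ = 7.5 + 2·9 = 25.5; e = 28.5 − 25.5 = 3
d=10: ŷ = 7.5 + 2·10 = 27.5; e = 29.5 − 27.5 = 2
d=11: ŷ = 7.5 + 2·11 = 29.5; e = 28.5 − 29.5 = -1
d=13: ŷ = 7.5 + 2·13 = 33.5; e = 28.5 − 33.5 = -5

-4, -1, 2, 4, 3, 2, -1, -5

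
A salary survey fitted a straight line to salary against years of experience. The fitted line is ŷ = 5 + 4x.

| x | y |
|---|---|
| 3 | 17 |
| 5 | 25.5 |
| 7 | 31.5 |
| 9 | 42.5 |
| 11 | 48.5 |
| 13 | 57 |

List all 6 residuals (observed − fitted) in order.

x=3: ŷ = 5 + 4·3 = 17; e = 17 − 17 = 0
x=5: ŷ = 5 + 4·5 = 25; e = 25.5 − 25 = 0.5
x=7: ŷ = 5 + 4·7 = 33; e = 31.5 − 33 = -1.5
x=9: ŷ = 5 + 4·9 = 41; e = 42.5 − 41 = 1.5
x=11: ŷ = 5 + 4·11 = 49; e = 48.5 − 49 = -0.5
x=13: ŷ = 5 + 4·13 = 57; e = 57 − 57 = 0

0, 0.5, -1.5, 1.5, -0.5, 0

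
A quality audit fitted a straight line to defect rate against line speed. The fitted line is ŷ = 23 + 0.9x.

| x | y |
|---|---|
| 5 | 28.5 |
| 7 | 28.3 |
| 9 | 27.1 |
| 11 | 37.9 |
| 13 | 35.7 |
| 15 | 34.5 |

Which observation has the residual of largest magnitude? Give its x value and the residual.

x = 11, e = 5

x=5: ŷ = 23 + 0.9·5 = 27.5; e = 28.5 − 27.5 = 1
x=7: ŷ = 23 + 0.9·7 = 29.3; e = 28.3 − 29.3 = -1
x=9: ŷ = 23 + 0.9·9 = 31.1; e = 27.1 − 31.1 = -4
x=11: ŷ = 23 + 0.9·11 = 32.9; e = 37.9 − 32.9 = 5
x=13: ŷ = 23 + 0.9·13 = 34.7; e = 35.7 − 34.7 = 1
x=15: ŷ = 23 + 0.9·15 = 36.5; e = 34.5 − 36.5 = -2
Largest |e| is 5 at x = 11, residual 5.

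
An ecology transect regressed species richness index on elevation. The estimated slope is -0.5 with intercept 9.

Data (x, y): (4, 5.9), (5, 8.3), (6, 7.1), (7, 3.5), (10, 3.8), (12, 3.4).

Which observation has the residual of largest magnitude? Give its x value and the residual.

x=4: ŷ = 9 − 0.5·4 = 7; e = 5.9 − 7 = -1.1
x=5: ŷ = 9 − 0.5·5 = 6.5; e = 8.3 − 6.5 = 1.8
x=6: ŷ = 9 − 0.5·6 = 6; e = 7.1 − 6 = 1.1
x=7: ŷ = 9 − 0.5·7 = 5.5; e = 3.5 − 5.5 = -2
x=10: ŷ = 9 − 0.5·10 = 4; e = 3.8 − 4 = -0.2
x=12: ŷ = 9 − 0.5·12 = 3; e = 3.4 − 3 = 0.4
Largest |e| is 2 at x = 7, residual -2.

x = 7, e = -2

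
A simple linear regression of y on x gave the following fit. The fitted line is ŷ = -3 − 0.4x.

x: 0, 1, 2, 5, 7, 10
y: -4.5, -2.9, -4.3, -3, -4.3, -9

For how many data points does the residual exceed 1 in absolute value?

x=0: ŷ = -3 − 0.4·0 = -3; r = -4.5 − (-3) = -1.5
x=1: ŷ = -3 − 0.4·1 = -3.4; r = -2.9 − (-3.4) = 0.5
x=2: ŷ = -3 − 0.4·2 = -3.8; r = -4.3 − (-3.8) = -0.5
x=5: ŷ = -3 − 0.4·5 = -5; r = -3 − (-5) = 2
x=7: ŷ = -3 − 0.4·7 = -5.8; r = -4.3 − (-5.8) = 1.5
x=10: ŷ = -3 − 0.4·10 = -7; r = -9 − (-7) = -2
|r| > 1: x=0 (|r|=1.5), x=5 (|r|=2), x=7 (|r|=1.5), x=10 (|r|=2) → 4

4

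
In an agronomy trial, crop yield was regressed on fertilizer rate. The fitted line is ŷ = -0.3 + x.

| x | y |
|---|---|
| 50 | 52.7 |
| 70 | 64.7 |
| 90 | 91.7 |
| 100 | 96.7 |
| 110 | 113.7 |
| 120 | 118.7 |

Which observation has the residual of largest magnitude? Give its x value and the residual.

x = 70, r = -5

x=50: ŷ = -0.3 + 50 = 49.7; r = 52.7 − 49.7 = 3
x=70: ŷ = -0.3 + 70 = 69.7; r = 64.7 − 69.7 = -5
x=90: ŷ = -0.3 + 90 = 89.7; r = 91.7 − 89.7 = 2
x=100: ŷ = -0.3 + 100 = 99.7; r = 96.7 − 99.7 = -3
x=110: ŷ = -0.3 + 110 = 109.7; r = 113.7 − 109.7 = 4
x=120: ŷ = -0.3 + 120 = 119.7; r = 118.7 − 119.7 = -1
Largest |r| is 5 at x = 70, residual -5.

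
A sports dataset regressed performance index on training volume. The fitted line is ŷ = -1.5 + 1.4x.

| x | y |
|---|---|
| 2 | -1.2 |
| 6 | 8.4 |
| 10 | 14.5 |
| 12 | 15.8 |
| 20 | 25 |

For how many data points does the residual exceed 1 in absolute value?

x=2: ŷ = -1.5 + 1.4·2 = 1.3; e = -1.2 − 1.3 = -2.5
x=6: ŷ = -1.5 + 1.4·6 = 6.9; e = 8.4 − 6.9 = 1.5
x=10: ŷ = -1.5 + 1.4·10 = 12.5; e = 14.5 − 12.5 = 2
x=12: ŷ = -1.5 + 1.4·12 = 15.3; e = 15.8 − 15.3 = 0.5
x=20: ŷ = -1.5 + 1.4·20 = 26.5; e = 25 − 26.5 = -1.5
|e| > 1: x=2 (|e|=2.5), x=6 (|e|=1.5), x=10 (|e|=2), x=20 (|e|=1.5) → 4

4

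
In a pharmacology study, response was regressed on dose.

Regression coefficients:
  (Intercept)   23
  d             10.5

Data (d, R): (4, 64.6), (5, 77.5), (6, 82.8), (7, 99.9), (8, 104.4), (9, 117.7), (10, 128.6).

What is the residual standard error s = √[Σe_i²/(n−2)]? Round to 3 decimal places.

s = 2.574

d=4: ŷ = 23 + 10.5·4 = 65; e = 64.6 − 65 = -0.4
d=5: ŷ = 23 + 10.5·5 = 75.5; e = 77.5 − 75.5 = 2
d=6: ŷ = 23 + 10.5·6 = 86; e = 82.8 − 86 = -3.2
d=7: ŷ = 23 + 10.5·7 = 96.5; e = 99.9 − 96.5 = 3.4
d=8: ŷ = 23 + 10.5·8 = 107; e = 104.4 − 107 = -2.6
d=9: ŷ = 23 + 10.5·9 = 117.5; e = 117.7 − 117.5 = 0.2
d=10: ŷ = 23 + 10.5·10 = 128; e = 128.6 − 128 = 0.6
SSE = 0.16 + 4 + 10.24 + 11.56 + 6.76 + 0.04 + 0.36 = 33.12
s = √(33.12/5) = √6.624 ≈ 2.574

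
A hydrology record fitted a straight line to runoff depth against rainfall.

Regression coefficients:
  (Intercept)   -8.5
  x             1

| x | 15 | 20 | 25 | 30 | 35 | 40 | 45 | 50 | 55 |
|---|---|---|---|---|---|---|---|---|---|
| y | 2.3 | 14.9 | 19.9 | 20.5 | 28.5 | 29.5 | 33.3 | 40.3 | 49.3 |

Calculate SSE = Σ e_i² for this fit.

SSE = 69.28

x=15: ŷ = -8.5 + 15 = 6.5; e = 2.3 − 6.5 = -4.2
x=20: ŷ = -8.5 + 20 = 11.5; e = 14.9 − 11.5 = 3.4
x=25: ŷ = -8.5 + 25 = 16.5; e = 19.9 − 16.5 = 3.4
x=30: ŷ = -8.5 + 30 = 21.5; e = 20.5 − 21.5 = -1
x=35: ŷ = -8.5 + 35 = 26.5; e = 28.5 − 26.5 = 2
x=40: ŷ = -8.5 + 40 = 31.5; e = 29.5 − 31.5 = -2
x=45: ŷ = -8.5 + 45 = 36.5; e = 33.3 − 36.5 = -3.2
x=50: ŷ = -8.5 + 50 = 41.5; e = 40.3 − 41.5 = -1.2
x=55: ŷ = -8.5 + 55 = 46.5; e = 49.3 − 46.5 = 2.8
SSE = 17.64 + 11.56 + 11.56 + 1 + 4 + 4 + 10.24 + 1.44 + 7.84 = 69.28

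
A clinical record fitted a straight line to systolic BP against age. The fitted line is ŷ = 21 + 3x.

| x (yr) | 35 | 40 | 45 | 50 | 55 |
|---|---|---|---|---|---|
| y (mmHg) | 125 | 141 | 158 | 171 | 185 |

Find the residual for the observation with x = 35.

e = -1

ŷ = 21 + 3·35 = 126
e = 125 − 126 = -1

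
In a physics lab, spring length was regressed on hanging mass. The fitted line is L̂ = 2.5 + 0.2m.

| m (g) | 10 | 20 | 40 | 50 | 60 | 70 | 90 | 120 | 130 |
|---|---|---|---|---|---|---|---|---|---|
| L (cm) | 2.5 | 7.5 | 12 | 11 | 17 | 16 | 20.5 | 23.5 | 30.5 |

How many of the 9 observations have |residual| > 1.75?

4

m=10: L̂ = 2.5 + 0.2·10 = 4.5; e = 2.5 − 4.5 = -2
m=20: L̂ = 2.5 + 0.2·20 = 6.5; e = 7.5 − 6.5 = 1
m=40: L̂ = 2.5 + 0.2·40 = 10.5; e = 12 − 10.5 = 1.5
m=50: L̂ = 2.5 + 0.2·50 = 12.5; e = 11 − 12.5 = -1.5
m=60: L̂ = 2.5 + 0.2·60 = 14.5; e = 17 − 14.5 = 2.5
m=70: L̂ = 2.5 + 0.2·70 = 16.5; e = 16 − 16.5 = -0.5
m=90: L̂ = 2.5 + 0.2·90 = 20.5; e = 20.5 − 20.5 = 0
m=120: L̂ = 2.5 + 0.2·120 = 26.5; e = 23.5 − 26.5 = -3
m=130: L̂ = 2.5 + 0.2·130 = 28.5; e = 30.5 − 28.5 = 2
|e| > 1.75: m=10 (|e|=2), m=60 (|e|=2.5), m=120 (|e|=3), m=130 (|e|=2) → 4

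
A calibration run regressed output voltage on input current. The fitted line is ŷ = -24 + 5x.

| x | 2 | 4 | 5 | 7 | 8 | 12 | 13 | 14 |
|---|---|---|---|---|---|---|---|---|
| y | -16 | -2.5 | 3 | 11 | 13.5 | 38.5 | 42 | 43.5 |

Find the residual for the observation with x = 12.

ŷ = -24 + 5·12 = 36
r = 38.5 − 36 = 2.5

r = 2.5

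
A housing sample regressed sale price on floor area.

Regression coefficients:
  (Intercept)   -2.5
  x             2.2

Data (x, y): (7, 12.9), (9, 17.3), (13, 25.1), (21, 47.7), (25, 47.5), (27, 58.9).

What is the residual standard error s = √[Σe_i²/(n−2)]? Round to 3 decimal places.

s = 3.391

x=7: ŷ = -2.5 + 2.2·7 = 12.9; e = 12.9 − 12.9 = 0
x=9: ŷ = -2.5 + 2.2·9 = 17.3; e = 17.3 − 17.3 = 0
x=13: ŷ = -2.5 + 2.2·13 = 26.1; e = 25.1 − 26.1 = -1
x=21: ŷ = -2.5 + 2.2·21 = 43.7; e = 47.7 − 43.7 = 4
x=25: ŷ = -2.5 + 2.2·25 = 52.5; e = 47.5 − 52.5 = -5
x=27: ŷ = -2.5 + 2.2·27 = 56.9; e = 58.9 − 56.9 = 2
SSE = 0 + 0 + 1 + 16 + 25 + 4 = 46
s = √(46/4) = √11.5 ≈ 3.391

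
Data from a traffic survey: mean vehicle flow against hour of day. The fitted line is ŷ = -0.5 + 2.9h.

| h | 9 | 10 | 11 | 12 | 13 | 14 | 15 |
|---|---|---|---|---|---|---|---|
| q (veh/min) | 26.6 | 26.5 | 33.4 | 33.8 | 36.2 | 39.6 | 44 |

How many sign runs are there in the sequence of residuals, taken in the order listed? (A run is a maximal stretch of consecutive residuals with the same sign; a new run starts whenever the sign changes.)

h=9: ŷ = -0.5 + 2.9·9 = 25.6; r = 26.6 − 25.6 = 1
h=10: ŷ = -0.5 + 2.9·10 = 28.5; r = 26.5 − 28.5 = -2
h=11: ŷ = -0.5 + 2.9·11 = 31.4; r = 33.4 − 31.4 = 2
h=12: ŷ = -0.5 + 2.9·12 = 34.3; r = 33.8 − 34.3 = -0.5
h=13: ŷ = -0.5 + 2.9·13 = 37.2; r = 36.2 − 37.2 = -1
h=14: ŷ = -0.5 + 2.9·14 = 40.1; r = 39.6 − 40.1 = -0.5
h=15: ŷ = -0.5 + 2.9·15 = 43; r = 44 − 43 = 1
Signs: + − + − − − +
Runs: +×1, −×1, +×1, −×3, +×1 → 5

5 runs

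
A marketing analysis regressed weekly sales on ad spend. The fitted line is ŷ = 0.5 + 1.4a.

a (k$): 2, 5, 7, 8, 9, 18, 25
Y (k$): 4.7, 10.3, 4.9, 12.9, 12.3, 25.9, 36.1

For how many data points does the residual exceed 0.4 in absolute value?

a=2: ŷ = 0.5 + 1.4·2 = 3.3; e = 4.7 − 3.3 = 1.4
a=5: ŷ = 0.5 + 1.4·5 = 7.5; e = 10.3 − 7.5 = 2.8
a=7: ŷ = 0.5 + 1.4·7 = 10.3; e = 4.9 − 10.3 = -5.4
a=8: ŷ = 0.5 + 1.4·8 = 11.7; e = 12.9 − 11.7 = 1.2
a=9: ŷ = 0.5 + 1.4·9 = 13.1; e = 12.3 − 13.1 = -0.8
a=18: ŷ = 0.5 + 1.4·18 = 25.7; e = 25.9 − 25.7 = 0.2
a=25: ŷ = 0.5 + 1.4·25 = 35.5; e = 36.1 − 35.5 = 0.6
|e| > 0.4: a=2 (|e|=1.4), a=5 (|e|=2.8), a=7 (|e|=5.4), a=8 (|e|=1.2), a=9 (|e|=0.8), a=25 (|e|=0.6) → 6

6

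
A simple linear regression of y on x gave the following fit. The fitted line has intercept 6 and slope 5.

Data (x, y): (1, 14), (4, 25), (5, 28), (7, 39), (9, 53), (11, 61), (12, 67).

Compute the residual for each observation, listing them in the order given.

3, -1, -3, -2, 2, 0, 1

x=1: ŷ = 6 + 5·1 = 11; r = 14 − 11 = 3
x=4: ŷ = 6 + 5·4 = 26; r = 25 − 26 = -1
x=5: ŷ = 6 + 5·5 = 31; r = 28 − 31 = -3
x=7: ŷ = 6 + 5·7 = 41; r = 39 − 41 = -2
x=9: ŷ = 6 + 5·9 = 51; r = 53 − 51 = 2
x=11: ŷ = 6 + 5·11 = 61; r = 61 − 61 = 0
x=12: ŷ = 6 + 5·12 = 66; r = 67 − 66 = 1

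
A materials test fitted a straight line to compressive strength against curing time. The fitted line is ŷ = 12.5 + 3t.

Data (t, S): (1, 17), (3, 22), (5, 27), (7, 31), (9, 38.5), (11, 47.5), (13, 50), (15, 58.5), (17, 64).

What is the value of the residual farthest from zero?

r = -2.5

t=1: ŷ = 12.5 + 3·1 = 15.5; r = 17 − 15.5 = 1.5
t=3: ŷ = 12.5 + 3·3 = 21.5; r = 22 − 21.5 = 0.5
t=5: ŷ = 12.5 + 3·5 = 27.5; r = 27 − 27.5 = -0.5
t=7: ŷ = 12.5 + 3·7 = 33.5; r = 31 − 33.5 = -2.5
t=9: ŷ = 12.5 + 3·9 = 39.5; r = 38.5 − 39.5 = -1
t=11: ŷ = 12.5 + 3·11 = 45.5; r = 47.5 − 45.5 = 2
t=13: ŷ = 12.5 + 3·13 = 51.5; r = 50 − 51.5 = -1.5
t=15: ŷ = 12.5 + 3·15 = 57.5; r = 58.5 − 57.5 = 1
t=17: ŷ = 12.5 + 3·17 = 63.5; r = 64 − 63.5 = 0.5
Largest |r| is 2.5 at t = 7, residual -2.5.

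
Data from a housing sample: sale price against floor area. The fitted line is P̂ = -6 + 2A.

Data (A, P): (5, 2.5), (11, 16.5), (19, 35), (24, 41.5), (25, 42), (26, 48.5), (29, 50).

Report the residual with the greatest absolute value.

A=5: P̂ = -6 + 2·5 = 4; e = 2.5 − 4 = -1.5
A=11: P̂ = -6 + 2·11 = 16; e = 16.5 − 16 = 0.5
A=19: P̂ = -6 + 2·19 = 32; e = 35 − 32 = 3
A=24: P̂ = -6 + 2·24 = 42; e = 41.5 − 42 = -0.5
A=25: P̂ = -6 + 2·25 = 44; e = 42 − 44 = -2
A=26: P̂ = -6 + 2·26 = 46; e = 48.5 − 46 = 2.5
A=29: P̂ = -6 + 2·29 = 52; e = 50 − 52 = -2
Largest |e| is 3 at A = 19, residual 3.

e = 3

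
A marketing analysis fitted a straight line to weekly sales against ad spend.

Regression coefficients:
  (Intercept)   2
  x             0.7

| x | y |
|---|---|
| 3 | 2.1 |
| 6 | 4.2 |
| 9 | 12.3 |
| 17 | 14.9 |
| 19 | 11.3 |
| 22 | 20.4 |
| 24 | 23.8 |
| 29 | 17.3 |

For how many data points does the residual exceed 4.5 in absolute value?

2

x=3: ŷ = 2 + 0.7·3 = 4.1; e = 2.1 − 4.1 = -2
x=6: ŷ = 2 + 0.7·6 = 6.2; e = 4.2 − 6.2 = -2
x=9: ŷ = 2 + 0.7·9 = 8.3; e = 12.3 − 8.3 = 4
x=17: ŷ = 2 + 0.7·17 = 13.9; e = 14.9 − 13.9 = 1
x=19: ŷ = 2 + 0.7·19 = 15.3; e = 11.3 − 15.3 = -4
x=22: ŷ = 2 + 0.7·22 = 17.4; e = 20.4 − 17.4 = 3
x=24: ŷ = 2 + 0.7·24 = 18.8; e = 23.8 − 18.8 = 5
x=29: ŷ = 2 + 0.7·29 = 22.3; e = 17.3 − 22.3 = -5
|e| > 4.5: x=24 (|e|=5), x=29 (|e|=5) → 2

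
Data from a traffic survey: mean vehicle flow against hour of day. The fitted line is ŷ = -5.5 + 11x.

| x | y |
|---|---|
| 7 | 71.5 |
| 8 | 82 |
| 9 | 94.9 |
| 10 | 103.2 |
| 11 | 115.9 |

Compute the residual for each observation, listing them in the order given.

0, -0.5, 1.4, -1.3, 0.4

x=7: ŷ = -5.5 + 11·7 = 71.5; r = 71.5 − 71.5 = 0
x=8: ŷ = -5.5 + 11·8 = 82.5; r = 82 − 82.5 = -0.5
x=9: ŷ = -5.5 + 11·9 = 93.5; r = 94.9 − 93.5 = 1.4
x=10: ŷ = -5.5 + 11·10 = 104.5; r = 103.2 − 104.5 = -1.3
x=11: ŷ = -5.5 + 11·11 = 115.5; r = 115.9 − 115.5 = 0.4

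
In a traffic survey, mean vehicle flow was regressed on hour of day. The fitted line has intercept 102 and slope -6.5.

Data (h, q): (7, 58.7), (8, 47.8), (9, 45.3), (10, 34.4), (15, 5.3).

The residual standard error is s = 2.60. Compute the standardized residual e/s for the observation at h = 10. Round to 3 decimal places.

-1.000

q̂ = 102 − 6.5·10 = 37
e = 34.4 − 37 = -2.6
e/s = -2.6 / 2.60 = -1.000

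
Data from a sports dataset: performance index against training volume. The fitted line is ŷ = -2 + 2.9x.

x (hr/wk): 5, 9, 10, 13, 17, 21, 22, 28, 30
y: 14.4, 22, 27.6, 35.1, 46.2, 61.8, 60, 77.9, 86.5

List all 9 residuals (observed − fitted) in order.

x=5: ŷ = -2 + 2.9·5 = 12.5; e = 14.4 − 12.5 = 1.9
x=9: ŷ = -2 + 2.9·9 = 24.1; e = 22 − 24.1 = -2.1
x=10: ŷ = -2 + 2.9·10 = 27; e = 27.6 − 27 = 0.6
x=13: ŷ = -2 + 2.9·13 = 35.7; e = 35.1 − 35.7 = -0.6
x=17: ŷ = -2 + 2.9·17 = 47.3; e = 46.2 − 47.3 = -1.1
x=21: ŷ = -2 + 2.9·21 = 58.9; e = 61.8 − 58.9 = 2.9
x=22: ŷ = -2 + 2.9·22 = 61.8; e = 60 − 61.8 = -1.8
x=28: ŷ = -2 + 2.9·28 = 79.2; e = 77.9 − 79.2 = -1.3
x=30: ŷ = -2 + 2.9·30 = 85; e = 86.5 − 85 = 1.5

1.9, -2.1, 0.6, -0.6, -1.1, 2.9, -1.8, -1.3, 1.5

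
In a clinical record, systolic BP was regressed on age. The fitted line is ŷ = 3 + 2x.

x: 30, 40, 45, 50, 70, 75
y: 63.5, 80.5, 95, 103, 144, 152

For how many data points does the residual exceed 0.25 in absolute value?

x=30: ŷ = 3 + 2·30 = 63; r = 63.5 − 63 = 0.5
x=40: ŷ = 3 + 2·40 = 83; r = 80.5 − 83 = -2.5
x=45: ŷ = 3 + 2·45 = 93; r = 95 − 93 = 2
x=50: ŷ = 3 + 2·50 = 103; r = 103 − 103 = 0
x=70: ŷ = 3 + 2·70 = 143; r = 144 − 143 = 1
x=75: ŷ = 3 + 2·75 = 153; r = 152 − 153 = -1
|r| > 0.25: x=30 (|r|=0.5), x=40 (|r|=2.5), x=45 (|r|=2), x=70 (|r|=1), x=75 (|r|=1) → 5

5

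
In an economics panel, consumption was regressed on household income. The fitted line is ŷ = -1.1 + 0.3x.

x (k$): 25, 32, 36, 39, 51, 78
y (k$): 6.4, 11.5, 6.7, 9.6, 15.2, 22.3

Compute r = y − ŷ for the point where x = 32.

ŷ = -1.1 + 0.3·32 = 8.5
r = 11.5 − 8.5 = 3

r = 3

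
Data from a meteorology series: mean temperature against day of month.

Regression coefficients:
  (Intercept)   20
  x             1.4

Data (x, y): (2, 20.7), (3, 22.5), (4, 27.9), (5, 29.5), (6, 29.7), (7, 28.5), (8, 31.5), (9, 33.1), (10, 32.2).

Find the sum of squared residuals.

SSE = 25.8

x=2: ŷ = 20 + 1.4·2 = 22.8; r = 20.7 − 22.8 = -2.1
x=3: ŷ = 20 + 1.4·3 = 24.2; r = 22.5 − 24.2 = -1.7
x=4: ŷ = 20 + 1.4·4 = 25.6; r = 27.9 − 25.6 = 2.3
x=5: ŷ = 20 + 1.4·5 = 27; r = 29.5 − 27 = 2.5
x=6: ŷ = 20 + 1.4·6 = 28.4; r = 29.7 − 28.4 = 1.3
x=7: ŷ = 20 + 1.4·7 = 29.8; r = 28.5 − 29.8 = -1.3
x=8: ŷ = 20 + 1.4·8 = 31.2; r = 31.5 − 31.2 = 0.3
x=9: ŷ = 20 + 1.4·9 = 32.6; r = 33.1 − 32.6 = 0.5
x=10: ŷ = 20 + 1.4·10 = 34; r = 32.2 − 34 = -1.8
SSE = 4.41 + 2.89 + 5.29 + 6.25 + 1.69 + 1.69 + 0.09 + 0.25 + 3.24 = 25.8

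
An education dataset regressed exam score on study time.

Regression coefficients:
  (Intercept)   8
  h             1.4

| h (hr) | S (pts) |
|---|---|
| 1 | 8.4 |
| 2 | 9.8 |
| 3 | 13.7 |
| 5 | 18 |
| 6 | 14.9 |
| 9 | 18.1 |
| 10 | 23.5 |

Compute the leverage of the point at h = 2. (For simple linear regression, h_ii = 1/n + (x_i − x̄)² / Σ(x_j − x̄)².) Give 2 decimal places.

h = 0.28

h̄ = (1 + 2 + 3 + 5 + 6 + 9 + 10)/7 = 5.14286
Σ(h − h̄)² = 17.1633 + 9.87755 + 4.59184 + 0.0204082 + 0.734694 + 14.8776 + 23.5918 = 70.8571
h = 1/7 + (-3.14286)²/70.8571 = 0.142857 + 0.139401 = 0.28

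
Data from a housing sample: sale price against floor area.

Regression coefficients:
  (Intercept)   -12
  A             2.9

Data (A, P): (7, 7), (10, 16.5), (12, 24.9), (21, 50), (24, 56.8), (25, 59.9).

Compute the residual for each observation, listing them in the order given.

A=7: ŷ = -12 + 2.9·7 = 8.3; r = 7 − 8.3 = -1.3
A=10: ŷ = -12 + 2.9·10 = 17; r = 16.5 − 17 = -0.5
A=12: ŷ = -12 + 2.9·12 = 22.8; r = 24.9 − 22.8 = 2.1
A=21: ŷ = -12 + 2.9·21 = 48.9; r = 50 − 48.9 = 1.1
A=24: ŷ = -12 + 2.9·24 = 57.6; r = 56.8 − 57.6 = -0.8
A=25: ŷ = -12 + 2.9·25 = 60.5; r = 59.9 − 60.5 = -0.6

-1.3, -0.5, 2.1, 1.1, -0.8, -0.6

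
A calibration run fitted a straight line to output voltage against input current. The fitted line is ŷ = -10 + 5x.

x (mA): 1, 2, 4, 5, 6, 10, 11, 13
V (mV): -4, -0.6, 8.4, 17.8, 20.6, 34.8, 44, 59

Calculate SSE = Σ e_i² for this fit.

SSE = 56.16

x=1: ŷ = -10 + 5·1 = -5; e = -4 − (-5) = 1
x=2: ŷ = -10 + 5·2 = 0; e = -0.6 − 0 = -0.6
x=4: ŷ = -10 + 5·4 = 10; e = 8.4 − 10 = -1.6
x=5: ŷ = -10 + 5·5 = 15; e = 17.8 − 15 = 2.8
x=6: ŷ = -10 + 5·6 = 20; e = 20.6 − 20 = 0.6
x=10: ŷ = -10 + 5·10 = 40; e = 34.8 − 40 = -5.2
x=11: ŷ = -10 + 5·11 = 45; e = 44 − 45 = -1
x=13: ŷ = -10 + 5·13 = 55; e = 59 − 55 = 4
SSE = 1 + 0.36 + 2.56 + 7.84 + 0.36 + 27.04 + 1 + 16 = 56.16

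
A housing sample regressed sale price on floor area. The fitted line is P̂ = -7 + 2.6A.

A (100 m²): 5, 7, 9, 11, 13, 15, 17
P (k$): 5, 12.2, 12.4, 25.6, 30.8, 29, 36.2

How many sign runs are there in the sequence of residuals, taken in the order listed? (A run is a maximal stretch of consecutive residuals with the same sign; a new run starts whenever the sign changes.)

A=5: P̂ = -7 + 2.6·5 = 6; r = 5 − 6 = -1
A=7: P̂ = -7 + 2.6·7 = 11.2; r = 12.2 − 11.2 = 1
A=9: P̂ = -7 + 2.6·9 = 16.4; r = 12.4 − 16.4 = -4
A=11: P̂ = -7 + 2.6·11 = 21.6; r = 25.6 − 21.6 = 4
A=13: P̂ = -7 + 2.6·13 = 26.8; r = 30.8 − 26.8 = 4
A=15: P̂ = -7 + 2.6·15 = 32; r = 29 − 32 = -3
A=17: P̂ = -7 + 2.6·17 = 37.2; r = 36.2 − 37.2 = -1
Signs: − + − + + − −
Runs: −×1, +×1, −×1, +×2, −×2 → 5

5 runs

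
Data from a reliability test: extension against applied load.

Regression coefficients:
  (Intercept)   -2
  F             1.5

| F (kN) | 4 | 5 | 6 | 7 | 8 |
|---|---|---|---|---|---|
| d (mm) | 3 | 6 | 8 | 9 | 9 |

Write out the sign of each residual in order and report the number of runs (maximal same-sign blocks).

3 runs

F=4: d̂ = -2 + 1.5·4 = 4; r = 3 − 4 = -1
F=5: d̂ = -2 + 1.5·5 = 5.5; r = 6 − 5.5 = 0.5
F=6: d̂ = -2 + 1.5·6 = 7; r = 8 − 7 = 1
F=7: d̂ = -2 + 1.5·7 = 8.5; r = 9 − 8.5 = 0.5
F=8: d̂ = -2 + 1.5·8 = 10; r = 9 − 10 = -1
Signs: − + + + −
Runs: −×1, +×3, −×1 → 3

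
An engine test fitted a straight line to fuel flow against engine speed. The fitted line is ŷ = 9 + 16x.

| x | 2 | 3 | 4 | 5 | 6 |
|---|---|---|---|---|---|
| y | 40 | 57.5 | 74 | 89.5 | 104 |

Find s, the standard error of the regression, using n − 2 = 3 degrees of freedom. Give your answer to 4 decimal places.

s = 1.0801

x=2: ŷ = 9 + 16·2 = 41; r = 40 − 41 = -1
x=3: ŷ = 9 + 16·3 = 57; r = 57.5 − 57 = 0.5
x=4: ŷ = 9 + 16·4 = 73; r = 74 − 73 = 1
x=5: ŷ = 9 + 16·5 = 89; r = 89.5 − 89 = 0.5
x=6: ŷ = 9 + 16·6 = 105; r = 104 − 105 = -1
SSE = 1 + 0.25 + 1 + 0.25 + 1 = 3.5
s = √(3.5/3) = √1.16667 ≈ 1.0801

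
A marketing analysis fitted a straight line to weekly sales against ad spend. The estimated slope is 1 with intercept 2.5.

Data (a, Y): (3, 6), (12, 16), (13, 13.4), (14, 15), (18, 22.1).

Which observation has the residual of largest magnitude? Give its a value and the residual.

a = 13, r = -2.1

a=3: Ŷ = 2.5 + 3 = 5.5; r = 6 − 5.5 = 0.5
a=12: Ŷ = 2.5 + 12 = 14.5; r = 16 − 14.5 = 1.5
a=13: Ŷ = 2.5 + 13 = 15.5; r = 13.4 − 15.5 = -2.1
a=14: Ŷ = 2.5 + 14 = 16.5; r = 15 − 16.5 = -1.5
a=18: Ŷ = 2.5 + 18 = 20.5; r = 22.1 − 20.5 = 1.6
Largest |r| is 2.1 at a = 13, residual -2.1.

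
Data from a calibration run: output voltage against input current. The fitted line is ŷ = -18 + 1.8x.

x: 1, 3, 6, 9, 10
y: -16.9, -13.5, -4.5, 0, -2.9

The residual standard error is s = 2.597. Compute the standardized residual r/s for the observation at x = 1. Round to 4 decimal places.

ŷ = -18 + 1.8·1 = -16.2
r = -16.9 − (-16.2) = -0.7
r/s = -0.7 / 2.597 = -0.2695

-0.2695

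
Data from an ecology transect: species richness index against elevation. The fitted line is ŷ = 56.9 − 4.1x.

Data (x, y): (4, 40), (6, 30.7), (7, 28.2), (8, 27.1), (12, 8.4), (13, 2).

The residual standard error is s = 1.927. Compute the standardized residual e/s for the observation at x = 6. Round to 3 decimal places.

ŷ = 56.9 − 4.1·6 = 32.3
e = 30.7 − 32.3 = -1.6
e/s = -1.6 / 1.927 = -0.830

-0.830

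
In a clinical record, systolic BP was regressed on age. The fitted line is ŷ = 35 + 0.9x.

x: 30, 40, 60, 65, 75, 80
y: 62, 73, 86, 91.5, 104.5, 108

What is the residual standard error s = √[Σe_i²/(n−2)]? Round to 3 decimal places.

x=30: ŷ = 35 + 0.9·30 = 62; e = 62 − 62 = 0
x=40: ŷ = 35 + 0.9·40 = 71; e = 73 − 71 = 2
x=60: ŷ = 35 + 0.9·60 = 89; e = 86 − 89 = -3
x=65: ŷ = 35 + 0.9·65 = 93.5; e = 91.5 − 93.5 = -2
x=75: ŷ = 35 + 0.9·75 = 102.5; e = 104.5 − 102.5 = 2
x=80: ŷ = 35 + 0.9·80 = 107; e = 108 − 107 = 1
SSE = 0 + 4 + 9 + 4 + 4 + 1 = 22
s = √(22/4) = √5.5 ≈ 2.345

s = 2.345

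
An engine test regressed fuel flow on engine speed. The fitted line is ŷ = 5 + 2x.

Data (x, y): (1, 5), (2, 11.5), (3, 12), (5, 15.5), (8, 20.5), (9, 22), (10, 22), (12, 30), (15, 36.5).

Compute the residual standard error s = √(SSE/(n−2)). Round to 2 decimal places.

x=1: ŷ = 5 + 2·1 = 7; e = 5 − 7 = -2
x=2: ŷ = 5 + 2·2 = 9; e = 11.5 − 9 = 2.5
x=3: ŷ = 5 + 2·3 = 11; e = 12 − 11 = 1
x=5: ŷ = 5 + 2·5 = 15; e = 15.5 − 15 = 0.5
x=8: ŷ = 5 + 2·8 = 21; e = 20.5 − 21 = -0.5
x=9: ŷ = 5 + 2·9 = 23; e = 22 − 23 = -1
x=10: ŷ = 5 + 2·10 = 25; e = 22 − 25 = -3
x=12: ŷ = 5 + 2·12 = 29; e = 30 − 29 = 1
x=15: ŷ = 5 + 2·15 = 35; e = 36.5 − 35 = 1.5
SSE = 4 + 6.25 + 1 + 0.25 + 0.25 + 1 + 9 + 1 + 2.25 = 25
s = √(25/7) = √3.57143 ≈ 1.89

s = 1.89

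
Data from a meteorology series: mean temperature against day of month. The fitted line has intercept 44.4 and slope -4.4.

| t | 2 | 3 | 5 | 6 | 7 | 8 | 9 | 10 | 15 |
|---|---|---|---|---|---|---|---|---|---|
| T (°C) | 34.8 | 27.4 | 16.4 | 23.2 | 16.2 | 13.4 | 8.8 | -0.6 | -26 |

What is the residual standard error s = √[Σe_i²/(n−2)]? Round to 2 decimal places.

s = 4.45

t=2: T̂ = 44.4 − 4.4·2 = 35.6; e = 34.8 − 35.6 = -0.8
t=3: T̂ = 44.4 − 4.4·3 = 31.2; e = 27.4 − 31.2 = -3.8
t=5: T̂ = 44.4 − 4.4·5 = 22.4; e = 16.4 − 22.4 = -6
t=6: T̂ = 44.4 − 4.4·6 = 18; e = 23.2 − 18 = 5.2
t=7: T̂ = 44.4 − 4.4·7 = 13.6; e = 16.2 − 13.6 = 2.6
t=8: T̂ = 44.4 − 4.4·8 = 9.2; e = 13.4 − 9.2 = 4.2
t=9: T̂ = 44.4 − 4.4·9 = 4.8; e = 8.8 − 4.8 = 4
t=10: T̂ = 44.4 − 4.4·10 = 0.4; e = -0.6 − 0.4 = -1
t=15: T̂ = 44.4 − 4.4·15 = -21.6; e = -26 − (-21.6) = -4.4
SSE = 0.64 + 14.44 + 36 + 27.04 + 6.76 + 17.64 + 16 + 1 + 19.36 = 138.88
s = √(138.88/7) = √19.84 ≈ 4.45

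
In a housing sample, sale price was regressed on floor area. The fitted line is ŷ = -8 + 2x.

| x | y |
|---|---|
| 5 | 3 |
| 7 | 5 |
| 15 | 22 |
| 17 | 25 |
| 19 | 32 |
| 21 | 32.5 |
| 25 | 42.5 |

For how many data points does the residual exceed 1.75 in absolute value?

x=5: ŷ = -8 + 2·5 = 2; r = 3 − 2 = 1
x=7: ŷ = -8 + 2·7 = 6; r = 5 − 6 = -1
x=15: ŷ = -8 + 2·15 = 22; r = 22 − 22 = 0
x=17: ŷ = -8 + 2·17 = 26; r = 25 − 26 = -1
x=19: ŷ = -8 + 2·19 = 30; r = 32 − 30 = 2
x=21: ŷ = -8 + 2·21 = 34; r = 32.5 − 34 = -1.5
x=25: ŷ = -8 + 2·25 = 42; r = 42.5 − 42 = 0.5
|r| > 1.75: x=19 (|r|=2) → 1

1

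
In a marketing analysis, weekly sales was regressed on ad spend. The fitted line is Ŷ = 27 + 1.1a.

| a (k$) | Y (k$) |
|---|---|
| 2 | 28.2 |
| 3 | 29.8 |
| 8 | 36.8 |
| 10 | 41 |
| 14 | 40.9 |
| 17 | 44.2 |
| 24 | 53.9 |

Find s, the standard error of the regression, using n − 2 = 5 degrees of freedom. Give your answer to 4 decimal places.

s = 1.7889

a=2: Ŷ = 27 + 1.1·2 = 29.2; e = 28.2 − 29.2 = -1
a=3: Ŷ = 27 + 1.1·3 = 30.3; e = 29.8 − 30.3 = -0.5
a=8: Ŷ = 27 + 1.1·8 = 35.8; e = 36.8 − 35.8 = 1
a=10: Ŷ = 27 + 1.1·10 = 38; e = 41 − 38 = 3
a=14: Ŷ = 27 + 1.1·14 = 42.4; e = 40.9 − 42.4 = -1.5
a=17: Ŷ = 27 + 1.1·17 = 45.7; e = 44.2 − 45.7 = -1.5
a=24: Ŷ = 27 + 1.1·24 = 53.4; e = 53.9 − 53.4 = 0.5
SSE = 1 + 0.25 + 1 + 9 + 2.25 + 2.25 + 0.25 = 16
s = √(16/5) = √3.2 ≈ 1.7889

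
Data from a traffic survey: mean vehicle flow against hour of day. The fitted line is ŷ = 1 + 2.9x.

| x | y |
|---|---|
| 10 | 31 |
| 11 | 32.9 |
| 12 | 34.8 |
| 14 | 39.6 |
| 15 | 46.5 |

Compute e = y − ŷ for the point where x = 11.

ŷ = 1 + 2.9·11 = 32.9
e = 32.9 − 32.9 = 0

e = 0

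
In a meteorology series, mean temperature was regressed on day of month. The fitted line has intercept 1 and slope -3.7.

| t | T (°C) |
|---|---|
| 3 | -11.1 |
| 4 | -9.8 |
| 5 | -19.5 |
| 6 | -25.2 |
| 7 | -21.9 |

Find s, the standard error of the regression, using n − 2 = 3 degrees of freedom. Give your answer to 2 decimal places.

t=3: ŷ = 1 − 3.7·3 = -10.1; r = -11.1 − (-10.1) = -1
t=4: ŷ = 1 − 3.7·4 = -13.8; r = -9.8 − (-13.8) = 4
t=5: ŷ = 1 − 3.7·5 = -17.5; r = -19.5 − (-17.5) = -2
t=6: ŷ = 1 − 3.7·6 = -21.2; r = -25.2 − (-21.2) = -4
t=7: ŷ = 1 − 3.7·7 = -24.9; r = -21.9 − (-24.9) = 3
SSE = 1 + 16 + 4 + 16 + 9 = 46
s = √(46/3) = √15.3333 ≈ 3.92

s = 3.92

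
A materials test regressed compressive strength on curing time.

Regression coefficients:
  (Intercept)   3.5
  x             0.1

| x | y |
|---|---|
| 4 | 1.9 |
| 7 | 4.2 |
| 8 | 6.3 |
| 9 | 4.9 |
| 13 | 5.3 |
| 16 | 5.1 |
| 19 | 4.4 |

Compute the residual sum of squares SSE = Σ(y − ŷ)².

x=4: ŷ = 3.5 + 0.1·4 = 3.9; e = 1.9 − 3.9 = -2
x=7: ŷ = 3.5 + 0.1·7 = 4.2; e = 4.2 − 4.2 = 0
x=8: ŷ = 3.5 + 0.1·8 = 4.3; e = 6.3 − 4.3 = 2
x=9: ŷ = 3.5 + 0.1·9 = 4.4; e = 4.9 − 4.4 = 0.5
x=13: ŷ = 3.5 + 0.1·13 = 4.8; e = 5.3 − 4.8 = 0.5
x=16: ŷ = 3.5 + 0.1·16 = 5.1; e = 5.1 − 5.1 = 0
x=19: ŷ = 3.5 + 0.1·19 = 5.4; e = 4.4 − 5.4 = -1
SSE = 4 + 0 + 4 + 0.25 + 0.25 + 0 + 1 = 9.5

SSE = 9.5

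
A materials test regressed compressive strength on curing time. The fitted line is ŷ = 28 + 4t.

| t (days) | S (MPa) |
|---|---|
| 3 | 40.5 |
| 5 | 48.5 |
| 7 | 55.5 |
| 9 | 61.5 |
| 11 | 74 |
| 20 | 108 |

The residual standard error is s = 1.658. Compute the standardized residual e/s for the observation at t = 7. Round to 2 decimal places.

ŷ = 28 + 4·7 = 56
e = 55.5 − 56 = -0.5
e/s = -0.5 / 1.658 = -0.30

-0.30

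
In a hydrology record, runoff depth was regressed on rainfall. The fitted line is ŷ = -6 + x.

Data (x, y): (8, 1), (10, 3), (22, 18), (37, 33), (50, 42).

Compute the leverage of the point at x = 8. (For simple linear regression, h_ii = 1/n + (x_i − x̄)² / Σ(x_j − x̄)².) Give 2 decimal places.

x̄ = (8 + 10 + 22 + 37 + 50)/5 = 25.4
Σ(x − x̄)² = 302.76 + 237.16 + 11.56 + 134.56 + 605.16 = 1291.2
h = 1/5 + (-17.4)²/1291.2 = 0.2 + 0.23448 = 0.43

h = 0.43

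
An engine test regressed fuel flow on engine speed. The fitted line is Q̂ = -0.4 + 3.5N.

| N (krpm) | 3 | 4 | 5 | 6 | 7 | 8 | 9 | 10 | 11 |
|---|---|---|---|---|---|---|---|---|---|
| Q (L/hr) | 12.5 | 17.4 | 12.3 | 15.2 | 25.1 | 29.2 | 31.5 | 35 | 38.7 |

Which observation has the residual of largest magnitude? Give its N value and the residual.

N=3: Q̂ = -0.4 + 3.5·3 = 10.1; e = 12.5 − 10.1 = 2.4
N=4: Q̂ = -0.4 + 3.5·4 = 13.6; e = 17.4 − 13.6 = 3.8
N=5: Q̂ = -0.4 + 3.5·5 = 17.1; e = 12.3 − 17.1 = -4.8
N=6: Q̂ = -0.4 + 3.5·6 = 20.6; e = 15.2 − 20.6 = -5.4
N=7: Q̂ = -0.4 + 3.5·7 = 24.1; e = 25.1 − 24.1 = 1
N=8: Q̂ = -0.4 + 3.5·8 = 27.6; e = 29.2 − 27.6 = 1.6
N=9: Q̂ = -0.4 + 3.5·9 = 31.1; e = 31.5 − 31.1 = 0.4
N=10: Q̂ = -0.4 + 3.5·10 = 34.6; e = 35 − 34.6 = 0.4
N=11: Q̂ = -0.4 + 3.5·11 = 38.1; e = 38.7 − 38.1 = 0.6
Largest |e| is 5.4 at N = 6, residual -5.4.

N = 6, e = -5.4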